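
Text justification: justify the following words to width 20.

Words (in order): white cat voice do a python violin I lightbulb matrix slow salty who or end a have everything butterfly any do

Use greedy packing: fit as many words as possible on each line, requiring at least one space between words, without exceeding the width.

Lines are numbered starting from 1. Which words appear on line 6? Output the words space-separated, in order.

Answer: everything butterfly

Derivation:
Line 1: ['white', 'cat', 'voice', 'do', 'a'] (min_width=20, slack=0)
Line 2: ['python', 'violin', 'I'] (min_width=15, slack=5)
Line 3: ['lightbulb', 'matrix'] (min_width=16, slack=4)
Line 4: ['slow', 'salty', 'who', 'or'] (min_width=17, slack=3)
Line 5: ['end', 'a', 'have'] (min_width=10, slack=10)
Line 6: ['everything', 'butterfly'] (min_width=20, slack=0)
Line 7: ['any', 'do'] (min_width=6, slack=14)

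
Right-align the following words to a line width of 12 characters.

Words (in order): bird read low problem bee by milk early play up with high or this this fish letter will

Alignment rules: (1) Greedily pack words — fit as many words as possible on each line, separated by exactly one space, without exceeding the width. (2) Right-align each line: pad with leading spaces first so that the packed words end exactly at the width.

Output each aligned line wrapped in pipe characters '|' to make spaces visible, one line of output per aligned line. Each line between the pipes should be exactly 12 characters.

Answer: |   bird read|
| low problem|
| bee by milk|
|  early play|
|up with high|
|or this this|
| fish letter|
|        will|

Derivation:
Line 1: ['bird', 'read'] (min_width=9, slack=3)
Line 2: ['low', 'problem'] (min_width=11, slack=1)
Line 3: ['bee', 'by', 'milk'] (min_width=11, slack=1)
Line 4: ['early', 'play'] (min_width=10, slack=2)
Line 5: ['up', 'with', 'high'] (min_width=12, slack=0)
Line 6: ['or', 'this', 'this'] (min_width=12, slack=0)
Line 7: ['fish', 'letter'] (min_width=11, slack=1)
Line 8: ['will'] (min_width=4, slack=8)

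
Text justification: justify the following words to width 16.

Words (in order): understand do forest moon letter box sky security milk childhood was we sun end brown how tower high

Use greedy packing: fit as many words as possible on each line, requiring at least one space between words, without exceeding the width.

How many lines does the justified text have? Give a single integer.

Line 1: ['understand', 'do'] (min_width=13, slack=3)
Line 2: ['forest', 'moon'] (min_width=11, slack=5)
Line 3: ['letter', 'box', 'sky'] (min_width=14, slack=2)
Line 4: ['security', 'milk'] (min_width=13, slack=3)
Line 5: ['childhood', 'was', 'we'] (min_width=16, slack=0)
Line 6: ['sun', 'end', 'brown'] (min_width=13, slack=3)
Line 7: ['how', 'tower', 'high'] (min_width=14, slack=2)
Total lines: 7

Answer: 7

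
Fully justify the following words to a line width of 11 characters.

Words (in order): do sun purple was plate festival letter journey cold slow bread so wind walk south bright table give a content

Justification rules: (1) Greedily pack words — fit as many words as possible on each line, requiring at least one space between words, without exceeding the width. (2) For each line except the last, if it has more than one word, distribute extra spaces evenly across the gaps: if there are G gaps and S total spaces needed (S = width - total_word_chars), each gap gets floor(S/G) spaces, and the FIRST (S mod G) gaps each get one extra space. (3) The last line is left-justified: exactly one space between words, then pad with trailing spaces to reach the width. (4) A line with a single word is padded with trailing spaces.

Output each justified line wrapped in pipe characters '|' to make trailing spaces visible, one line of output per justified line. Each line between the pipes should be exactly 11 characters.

Answer: |do      sun|
|purple  was|
|plate      |
|festival   |
|letter     |
|journey    |
|cold   slow|
|bread    so|
|wind   walk|
|south      |
|bright     |
|table  give|
|a content  |

Derivation:
Line 1: ['do', 'sun'] (min_width=6, slack=5)
Line 2: ['purple', 'was'] (min_width=10, slack=1)
Line 3: ['plate'] (min_width=5, slack=6)
Line 4: ['festival'] (min_width=8, slack=3)
Line 5: ['letter'] (min_width=6, slack=5)
Line 6: ['journey'] (min_width=7, slack=4)
Line 7: ['cold', 'slow'] (min_width=9, slack=2)
Line 8: ['bread', 'so'] (min_width=8, slack=3)
Line 9: ['wind', 'walk'] (min_width=9, slack=2)
Line 10: ['south'] (min_width=5, slack=6)
Line 11: ['bright'] (min_width=6, slack=5)
Line 12: ['table', 'give'] (min_width=10, slack=1)
Line 13: ['a', 'content'] (min_width=9, slack=2)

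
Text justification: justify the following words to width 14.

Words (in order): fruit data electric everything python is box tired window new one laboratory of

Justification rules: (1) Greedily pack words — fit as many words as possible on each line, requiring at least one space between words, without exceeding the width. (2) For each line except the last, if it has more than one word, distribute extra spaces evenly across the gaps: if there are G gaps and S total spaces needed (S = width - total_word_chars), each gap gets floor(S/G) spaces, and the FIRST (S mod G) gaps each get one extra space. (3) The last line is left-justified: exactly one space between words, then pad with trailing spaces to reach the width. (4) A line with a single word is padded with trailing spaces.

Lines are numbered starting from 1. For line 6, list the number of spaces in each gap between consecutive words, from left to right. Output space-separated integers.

Line 1: ['fruit', 'data'] (min_width=10, slack=4)
Line 2: ['electric'] (min_width=8, slack=6)
Line 3: ['everything'] (min_width=10, slack=4)
Line 4: ['python', 'is', 'box'] (min_width=13, slack=1)
Line 5: ['tired', 'window'] (min_width=12, slack=2)
Line 6: ['new', 'one'] (min_width=7, slack=7)
Line 7: ['laboratory', 'of'] (min_width=13, slack=1)

Answer: 8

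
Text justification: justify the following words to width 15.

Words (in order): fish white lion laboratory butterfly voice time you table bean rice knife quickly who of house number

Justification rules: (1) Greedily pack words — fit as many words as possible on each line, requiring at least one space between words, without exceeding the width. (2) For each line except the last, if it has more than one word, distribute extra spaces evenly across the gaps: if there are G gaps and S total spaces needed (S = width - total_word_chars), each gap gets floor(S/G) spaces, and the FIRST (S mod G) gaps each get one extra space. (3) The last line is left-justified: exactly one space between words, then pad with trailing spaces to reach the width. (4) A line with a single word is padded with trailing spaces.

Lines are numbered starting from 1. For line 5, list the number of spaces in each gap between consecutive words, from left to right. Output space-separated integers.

Answer: 1 1

Derivation:
Line 1: ['fish', 'white', 'lion'] (min_width=15, slack=0)
Line 2: ['laboratory'] (min_width=10, slack=5)
Line 3: ['butterfly', 'voice'] (min_width=15, slack=0)
Line 4: ['time', 'you', 'table'] (min_width=14, slack=1)
Line 5: ['bean', 'rice', 'knife'] (min_width=15, slack=0)
Line 6: ['quickly', 'who', 'of'] (min_width=14, slack=1)
Line 7: ['house', 'number'] (min_width=12, slack=3)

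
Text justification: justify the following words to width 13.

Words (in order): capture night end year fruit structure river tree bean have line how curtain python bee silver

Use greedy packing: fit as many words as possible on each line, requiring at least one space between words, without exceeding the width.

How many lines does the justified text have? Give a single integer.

Answer: 10

Derivation:
Line 1: ['capture', 'night'] (min_width=13, slack=0)
Line 2: ['end', 'year'] (min_width=8, slack=5)
Line 3: ['fruit'] (min_width=5, slack=8)
Line 4: ['structure'] (min_width=9, slack=4)
Line 5: ['river', 'tree'] (min_width=10, slack=3)
Line 6: ['bean', 'have'] (min_width=9, slack=4)
Line 7: ['line', 'how'] (min_width=8, slack=5)
Line 8: ['curtain'] (min_width=7, slack=6)
Line 9: ['python', 'bee'] (min_width=10, slack=3)
Line 10: ['silver'] (min_width=6, slack=7)
Total lines: 10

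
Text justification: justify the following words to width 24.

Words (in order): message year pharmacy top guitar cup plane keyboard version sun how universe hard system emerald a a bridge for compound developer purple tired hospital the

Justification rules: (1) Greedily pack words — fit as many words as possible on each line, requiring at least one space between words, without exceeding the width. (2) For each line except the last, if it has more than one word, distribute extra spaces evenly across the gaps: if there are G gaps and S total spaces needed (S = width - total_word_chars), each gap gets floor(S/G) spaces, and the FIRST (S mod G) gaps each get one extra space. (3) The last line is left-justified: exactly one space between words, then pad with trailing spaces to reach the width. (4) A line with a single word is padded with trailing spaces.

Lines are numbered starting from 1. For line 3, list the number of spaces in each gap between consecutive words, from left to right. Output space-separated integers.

Answer: 1 1 1

Derivation:
Line 1: ['message', 'year', 'pharmacy'] (min_width=21, slack=3)
Line 2: ['top', 'guitar', 'cup', 'plane'] (min_width=20, slack=4)
Line 3: ['keyboard', 'version', 'sun', 'how'] (min_width=24, slack=0)
Line 4: ['universe', 'hard', 'system'] (min_width=20, slack=4)
Line 5: ['emerald', 'a', 'a', 'bridge', 'for'] (min_width=22, slack=2)
Line 6: ['compound', 'developer'] (min_width=18, slack=6)
Line 7: ['purple', 'tired', 'hospital'] (min_width=21, slack=3)
Line 8: ['the'] (min_width=3, slack=21)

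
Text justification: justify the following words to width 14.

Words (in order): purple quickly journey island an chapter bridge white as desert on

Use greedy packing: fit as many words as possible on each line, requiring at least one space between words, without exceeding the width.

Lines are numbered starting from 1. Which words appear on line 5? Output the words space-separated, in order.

Line 1: ['purple', 'quickly'] (min_width=14, slack=0)
Line 2: ['journey', 'island'] (min_width=14, slack=0)
Line 3: ['an', 'chapter'] (min_width=10, slack=4)
Line 4: ['bridge', 'white'] (min_width=12, slack=2)
Line 5: ['as', 'desert', 'on'] (min_width=12, slack=2)

Answer: as desert on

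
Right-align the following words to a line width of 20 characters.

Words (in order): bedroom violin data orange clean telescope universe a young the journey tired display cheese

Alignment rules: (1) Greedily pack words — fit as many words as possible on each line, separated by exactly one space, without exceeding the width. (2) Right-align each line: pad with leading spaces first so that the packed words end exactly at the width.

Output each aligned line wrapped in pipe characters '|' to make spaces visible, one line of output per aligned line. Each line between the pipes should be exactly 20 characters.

Answer: | bedroom violin data|
|        orange clean|
|telescope universe a|
|   young the journey|
|tired display cheese|

Derivation:
Line 1: ['bedroom', 'violin', 'data'] (min_width=19, slack=1)
Line 2: ['orange', 'clean'] (min_width=12, slack=8)
Line 3: ['telescope', 'universe', 'a'] (min_width=20, slack=0)
Line 4: ['young', 'the', 'journey'] (min_width=17, slack=3)
Line 5: ['tired', 'display', 'cheese'] (min_width=20, slack=0)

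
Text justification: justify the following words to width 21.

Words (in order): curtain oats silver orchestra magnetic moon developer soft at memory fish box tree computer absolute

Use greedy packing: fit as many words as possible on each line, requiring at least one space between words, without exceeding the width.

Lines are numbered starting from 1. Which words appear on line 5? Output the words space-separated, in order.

Line 1: ['curtain', 'oats', 'silver'] (min_width=19, slack=2)
Line 2: ['orchestra', 'magnetic'] (min_width=18, slack=3)
Line 3: ['moon', 'developer', 'soft'] (min_width=19, slack=2)
Line 4: ['at', 'memory', 'fish', 'box'] (min_width=18, slack=3)
Line 5: ['tree', 'computer'] (min_width=13, slack=8)
Line 6: ['absolute'] (min_width=8, slack=13)

Answer: tree computer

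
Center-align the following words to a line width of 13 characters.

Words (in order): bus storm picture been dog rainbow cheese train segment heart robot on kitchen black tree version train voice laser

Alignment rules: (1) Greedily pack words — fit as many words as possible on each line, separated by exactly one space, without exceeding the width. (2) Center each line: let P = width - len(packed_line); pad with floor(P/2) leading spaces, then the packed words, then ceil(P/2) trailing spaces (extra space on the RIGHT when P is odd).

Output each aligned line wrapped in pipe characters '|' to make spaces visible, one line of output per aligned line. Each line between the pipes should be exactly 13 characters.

Answer: |  bus storm  |
|picture been |
| dog rainbow |
|cheese train |
|segment heart|
|  robot on   |
|kitchen black|
|tree version |
| train voice |
|    laser    |

Derivation:
Line 1: ['bus', 'storm'] (min_width=9, slack=4)
Line 2: ['picture', 'been'] (min_width=12, slack=1)
Line 3: ['dog', 'rainbow'] (min_width=11, slack=2)
Line 4: ['cheese', 'train'] (min_width=12, slack=1)
Line 5: ['segment', 'heart'] (min_width=13, slack=0)
Line 6: ['robot', 'on'] (min_width=8, slack=5)
Line 7: ['kitchen', 'black'] (min_width=13, slack=0)
Line 8: ['tree', 'version'] (min_width=12, slack=1)
Line 9: ['train', 'voice'] (min_width=11, slack=2)
Line 10: ['laser'] (min_width=5, slack=8)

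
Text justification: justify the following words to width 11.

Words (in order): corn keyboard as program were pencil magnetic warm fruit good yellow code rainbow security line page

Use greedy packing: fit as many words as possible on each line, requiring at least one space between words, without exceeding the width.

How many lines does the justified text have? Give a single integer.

Answer: 11

Derivation:
Line 1: ['corn'] (min_width=4, slack=7)
Line 2: ['keyboard', 'as'] (min_width=11, slack=0)
Line 3: ['program'] (min_width=7, slack=4)
Line 4: ['were', 'pencil'] (min_width=11, slack=0)
Line 5: ['magnetic'] (min_width=8, slack=3)
Line 6: ['warm', 'fruit'] (min_width=10, slack=1)
Line 7: ['good', 'yellow'] (min_width=11, slack=0)
Line 8: ['code'] (min_width=4, slack=7)
Line 9: ['rainbow'] (min_width=7, slack=4)
Line 10: ['security'] (min_width=8, slack=3)
Line 11: ['line', 'page'] (min_width=9, slack=2)
Total lines: 11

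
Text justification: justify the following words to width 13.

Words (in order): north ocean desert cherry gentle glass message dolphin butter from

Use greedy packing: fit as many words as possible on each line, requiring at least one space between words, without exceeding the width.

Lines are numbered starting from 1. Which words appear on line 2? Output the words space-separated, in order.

Answer: desert cherry

Derivation:
Line 1: ['north', 'ocean'] (min_width=11, slack=2)
Line 2: ['desert', 'cherry'] (min_width=13, slack=0)
Line 3: ['gentle', 'glass'] (min_width=12, slack=1)
Line 4: ['message'] (min_width=7, slack=6)
Line 5: ['dolphin'] (min_width=7, slack=6)
Line 6: ['butter', 'from'] (min_width=11, slack=2)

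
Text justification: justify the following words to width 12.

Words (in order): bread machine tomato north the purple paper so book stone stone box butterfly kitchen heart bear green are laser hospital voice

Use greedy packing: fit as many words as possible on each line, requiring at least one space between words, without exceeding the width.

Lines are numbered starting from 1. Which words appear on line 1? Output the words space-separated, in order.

Answer: bread

Derivation:
Line 1: ['bread'] (min_width=5, slack=7)
Line 2: ['machine'] (min_width=7, slack=5)
Line 3: ['tomato', 'north'] (min_width=12, slack=0)
Line 4: ['the', 'purple'] (min_width=10, slack=2)
Line 5: ['paper', 'so'] (min_width=8, slack=4)
Line 6: ['book', 'stone'] (min_width=10, slack=2)
Line 7: ['stone', 'box'] (min_width=9, slack=3)
Line 8: ['butterfly'] (min_width=9, slack=3)
Line 9: ['kitchen'] (min_width=7, slack=5)
Line 10: ['heart', 'bear'] (min_width=10, slack=2)
Line 11: ['green', 'are'] (min_width=9, slack=3)
Line 12: ['laser'] (min_width=5, slack=7)
Line 13: ['hospital'] (min_width=8, slack=4)
Line 14: ['voice'] (min_width=5, slack=7)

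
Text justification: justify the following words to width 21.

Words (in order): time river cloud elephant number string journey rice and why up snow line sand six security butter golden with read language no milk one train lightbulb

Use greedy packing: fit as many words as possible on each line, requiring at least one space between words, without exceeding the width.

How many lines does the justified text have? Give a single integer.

Line 1: ['time', 'river', 'cloud'] (min_width=16, slack=5)
Line 2: ['elephant', 'number'] (min_width=15, slack=6)
Line 3: ['string', 'journey', 'rice'] (min_width=19, slack=2)
Line 4: ['and', 'why', 'up', 'snow', 'line'] (min_width=20, slack=1)
Line 5: ['sand', 'six', 'security'] (min_width=17, slack=4)
Line 6: ['butter', 'golden', 'with'] (min_width=18, slack=3)
Line 7: ['read', 'language', 'no', 'milk'] (min_width=21, slack=0)
Line 8: ['one', 'train', 'lightbulb'] (min_width=19, slack=2)
Total lines: 8

Answer: 8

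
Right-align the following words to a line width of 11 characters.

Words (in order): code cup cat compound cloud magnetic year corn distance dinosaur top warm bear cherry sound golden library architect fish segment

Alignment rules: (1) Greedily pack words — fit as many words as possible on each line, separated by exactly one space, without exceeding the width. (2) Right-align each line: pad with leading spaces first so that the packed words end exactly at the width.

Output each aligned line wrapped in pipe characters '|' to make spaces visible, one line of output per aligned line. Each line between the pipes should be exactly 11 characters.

Line 1: ['code', 'cup'] (min_width=8, slack=3)
Line 2: ['cat'] (min_width=3, slack=8)
Line 3: ['compound'] (min_width=8, slack=3)
Line 4: ['cloud'] (min_width=5, slack=6)
Line 5: ['magnetic'] (min_width=8, slack=3)
Line 6: ['year', 'corn'] (min_width=9, slack=2)
Line 7: ['distance'] (min_width=8, slack=3)
Line 8: ['dinosaur'] (min_width=8, slack=3)
Line 9: ['top', 'warm'] (min_width=8, slack=3)
Line 10: ['bear', 'cherry'] (min_width=11, slack=0)
Line 11: ['sound'] (min_width=5, slack=6)
Line 12: ['golden'] (min_width=6, slack=5)
Line 13: ['library'] (min_width=7, slack=4)
Line 14: ['architect'] (min_width=9, slack=2)
Line 15: ['fish'] (min_width=4, slack=7)
Line 16: ['segment'] (min_width=7, slack=4)

Answer: |   code cup|
|        cat|
|   compound|
|      cloud|
|   magnetic|
|  year corn|
|   distance|
|   dinosaur|
|   top warm|
|bear cherry|
|      sound|
|     golden|
|    library|
|  architect|
|       fish|
|    segment|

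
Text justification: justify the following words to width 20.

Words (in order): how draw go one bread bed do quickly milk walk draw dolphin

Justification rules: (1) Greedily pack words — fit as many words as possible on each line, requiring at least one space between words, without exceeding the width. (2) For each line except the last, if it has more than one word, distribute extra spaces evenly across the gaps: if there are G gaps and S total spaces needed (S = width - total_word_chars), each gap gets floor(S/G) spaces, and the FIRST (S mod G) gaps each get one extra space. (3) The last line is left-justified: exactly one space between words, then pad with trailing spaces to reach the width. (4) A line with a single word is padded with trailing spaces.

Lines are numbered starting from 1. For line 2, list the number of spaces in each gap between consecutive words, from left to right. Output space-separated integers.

Line 1: ['how', 'draw', 'go', 'one'] (min_width=15, slack=5)
Line 2: ['bread', 'bed', 'do', 'quickly'] (min_width=20, slack=0)
Line 3: ['milk', 'walk', 'draw'] (min_width=14, slack=6)
Line 4: ['dolphin'] (min_width=7, slack=13)

Answer: 1 1 1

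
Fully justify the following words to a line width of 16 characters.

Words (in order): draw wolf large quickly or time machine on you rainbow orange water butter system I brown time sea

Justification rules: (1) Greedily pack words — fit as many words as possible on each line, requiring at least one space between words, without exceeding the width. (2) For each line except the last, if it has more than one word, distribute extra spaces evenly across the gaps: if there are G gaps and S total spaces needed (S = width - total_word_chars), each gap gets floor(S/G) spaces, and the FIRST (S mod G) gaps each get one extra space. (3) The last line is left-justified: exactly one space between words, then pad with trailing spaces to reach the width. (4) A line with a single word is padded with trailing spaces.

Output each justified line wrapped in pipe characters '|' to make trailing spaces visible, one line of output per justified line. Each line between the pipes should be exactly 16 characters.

Answer: |draw  wolf large|
|quickly  or time|
|machine  on  you|
|rainbow   orange|
|water     butter|
|system  I  brown|
|time sea        |

Derivation:
Line 1: ['draw', 'wolf', 'large'] (min_width=15, slack=1)
Line 2: ['quickly', 'or', 'time'] (min_width=15, slack=1)
Line 3: ['machine', 'on', 'you'] (min_width=14, slack=2)
Line 4: ['rainbow', 'orange'] (min_width=14, slack=2)
Line 5: ['water', 'butter'] (min_width=12, slack=4)
Line 6: ['system', 'I', 'brown'] (min_width=14, slack=2)
Line 7: ['time', 'sea'] (min_width=8, slack=8)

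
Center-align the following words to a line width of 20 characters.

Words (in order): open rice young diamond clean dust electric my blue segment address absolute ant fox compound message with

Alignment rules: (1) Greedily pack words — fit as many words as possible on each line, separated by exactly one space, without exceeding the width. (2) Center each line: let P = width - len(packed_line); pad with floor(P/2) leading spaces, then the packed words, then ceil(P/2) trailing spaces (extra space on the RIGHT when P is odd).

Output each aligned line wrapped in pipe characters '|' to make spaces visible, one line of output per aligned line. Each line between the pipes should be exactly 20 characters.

Line 1: ['open', 'rice', 'young'] (min_width=15, slack=5)
Line 2: ['diamond', 'clean', 'dust'] (min_width=18, slack=2)
Line 3: ['electric', 'my', 'blue'] (min_width=16, slack=4)
Line 4: ['segment', 'address'] (min_width=15, slack=5)
Line 5: ['absolute', 'ant', 'fox'] (min_width=16, slack=4)
Line 6: ['compound', 'message'] (min_width=16, slack=4)
Line 7: ['with'] (min_width=4, slack=16)

Answer: |  open rice young   |
| diamond clean dust |
|  electric my blue  |
|  segment address   |
|  absolute ant fox  |
|  compound message  |
|        with        |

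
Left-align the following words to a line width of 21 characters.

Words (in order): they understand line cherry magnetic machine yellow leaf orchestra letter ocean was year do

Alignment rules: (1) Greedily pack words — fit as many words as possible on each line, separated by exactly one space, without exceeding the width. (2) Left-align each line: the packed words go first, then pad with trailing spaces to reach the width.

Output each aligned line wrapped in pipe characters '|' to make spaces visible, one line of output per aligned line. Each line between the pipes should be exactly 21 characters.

Line 1: ['they', 'understand', 'line'] (min_width=20, slack=1)
Line 2: ['cherry', 'magnetic'] (min_width=15, slack=6)
Line 3: ['machine', 'yellow', 'leaf'] (min_width=19, slack=2)
Line 4: ['orchestra', 'letter'] (min_width=16, slack=5)
Line 5: ['ocean', 'was', 'year', 'do'] (min_width=17, slack=4)

Answer: |they understand line |
|cherry magnetic      |
|machine yellow leaf  |
|orchestra letter     |
|ocean was year do    |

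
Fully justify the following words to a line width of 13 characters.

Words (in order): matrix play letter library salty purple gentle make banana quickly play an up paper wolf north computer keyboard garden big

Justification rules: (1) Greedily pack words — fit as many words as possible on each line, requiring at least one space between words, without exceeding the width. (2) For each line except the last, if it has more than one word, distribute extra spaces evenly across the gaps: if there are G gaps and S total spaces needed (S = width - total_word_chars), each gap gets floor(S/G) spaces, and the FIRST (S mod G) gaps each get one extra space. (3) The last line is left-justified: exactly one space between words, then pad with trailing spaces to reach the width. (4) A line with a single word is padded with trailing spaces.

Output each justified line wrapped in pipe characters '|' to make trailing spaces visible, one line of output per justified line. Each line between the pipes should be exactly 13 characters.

Answer: |matrix   play|
|letter       |
|library salty|
|purple gentle|
|make   banana|
|quickly  play|
|an  up  paper|
|wolf    north|
|computer     |
|keyboard     |
|garden big   |

Derivation:
Line 1: ['matrix', 'play'] (min_width=11, slack=2)
Line 2: ['letter'] (min_width=6, slack=7)
Line 3: ['library', 'salty'] (min_width=13, slack=0)
Line 4: ['purple', 'gentle'] (min_width=13, slack=0)
Line 5: ['make', 'banana'] (min_width=11, slack=2)
Line 6: ['quickly', 'play'] (min_width=12, slack=1)
Line 7: ['an', 'up', 'paper'] (min_width=11, slack=2)
Line 8: ['wolf', 'north'] (min_width=10, slack=3)
Line 9: ['computer'] (min_width=8, slack=5)
Line 10: ['keyboard'] (min_width=8, slack=5)
Line 11: ['garden', 'big'] (min_width=10, slack=3)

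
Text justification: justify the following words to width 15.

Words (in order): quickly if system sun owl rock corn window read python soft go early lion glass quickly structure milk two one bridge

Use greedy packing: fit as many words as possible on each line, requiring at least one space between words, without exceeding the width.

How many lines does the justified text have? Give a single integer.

Answer: 9

Derivation:
Line 1: ['quickly', 'if'] (min_width=10, slack=5)
Line 2: ['system', 'sun', 'owl'] (min_width=14, slack=1)
Line 3: ['rock', 'corn'] (min_width=9, slack=6)
Line 4: ['window', 'read'] (min_width=11, slack=4)
Line 5: ['python', 'soft', 'go'] (min_width=14, slack=1)
Line 6: ['early', 'lion'] (min_width=10, slack=5)
Line 7: ['glass', 'quickly'] (min_width=13, slack=2)
Line 8: ['structure', 'milk'] (min_width=14, slack=1)
Line 9: ['two', 'one', 'bridge'] (min_width=14, slack=1)
Total lines: 9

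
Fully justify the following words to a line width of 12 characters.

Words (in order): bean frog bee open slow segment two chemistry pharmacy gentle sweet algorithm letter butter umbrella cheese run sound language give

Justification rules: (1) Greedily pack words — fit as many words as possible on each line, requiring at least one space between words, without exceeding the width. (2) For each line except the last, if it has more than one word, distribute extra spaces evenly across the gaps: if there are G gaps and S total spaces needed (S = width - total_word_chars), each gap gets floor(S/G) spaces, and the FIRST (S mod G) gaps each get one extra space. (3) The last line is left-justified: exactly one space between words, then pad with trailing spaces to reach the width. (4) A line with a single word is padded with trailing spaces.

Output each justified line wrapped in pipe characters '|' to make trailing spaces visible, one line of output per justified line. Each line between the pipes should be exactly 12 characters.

Answer: |bean    frog|
|bee     open|
|slow segment|
|two         |
|chemistry   |
|pharmacy    |
|gentle sweet|
|algorithm   |
|letter      |
|butter      |
|umbrella    |
|cheese   run|
|sound       |
|language    |
|give        |

Derivation:
Line 1: ['bean', 'frog'] (min_width=9, slack=3)
Line 2: ['bee', 'open'] (min_width=8, slack=4)
Line 3: ['slow', 'segment'] (min_width=12, slack=0)
Line 4: ['two'] (min_width=3, slack=9)
Line 5: ['chemistry'] (min_width=9, slack=3)
Line 6: ['pharmacy'] (min_width=8, slack=4)
Line 7: ['gentle', 'sweet'] (min_width=12, slack=0)
Line 8: ['algorithm'] (min_width=9, slack=3)
Line 9: ['letter'] (min_width=6, slack=6)
Line 10: ['butter'] (min_width=6, slack=6)
Line 11: ['umbrella'] (min_width=8, slack=4)
Line 12: ['cheese', 'run'] (min_width=10, slack=2)
Line 13: ['sound'] (min_width=5, slack=7)
Line 14: ['language'] (min_width=8, slack=4)
Line 15: ['give'] (min_width=4, slack=8)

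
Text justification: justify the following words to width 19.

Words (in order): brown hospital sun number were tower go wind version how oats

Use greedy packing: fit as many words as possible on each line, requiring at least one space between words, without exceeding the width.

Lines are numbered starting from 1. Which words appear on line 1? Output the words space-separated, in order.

Answer: brown hospital sun

Derivation:
Line 1: ['brown', 'hospital', 'sun'] (min_width=18, slack=1)
Line 2: ['number', 'were', 'tower'] (min_width=17, slack=2)
Line 3: ['go', 'wind', 'version', 'how'] (min_width=19, slack=0)
Line 4: ['oats'] (min_width=4, slack=15)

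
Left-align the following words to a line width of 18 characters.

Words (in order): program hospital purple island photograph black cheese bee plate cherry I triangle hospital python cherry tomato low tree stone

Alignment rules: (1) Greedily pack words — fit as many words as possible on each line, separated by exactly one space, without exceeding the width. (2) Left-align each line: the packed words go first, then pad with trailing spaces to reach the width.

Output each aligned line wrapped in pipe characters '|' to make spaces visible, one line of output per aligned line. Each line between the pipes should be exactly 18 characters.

Answer: |program hospital  |
|purple island     |
|photograph black  |
|cheese bee plate  |
|cherry I triangle |
|hospital python   |
|cherry tomato low |
|tree stone        |

Derivation:
Line 1: ['program', 'hospital'] (min_width=16, slack=2)
Line 2: ['purple', 'island'] (min_width=13, slack=5)
Line 3: ['photograph', 'black'] (min_width=16, slack=2)
Line 4: ['cheese', 'bee', 'plate'] (min_width=16, slack=2)
Line 5: ['cherry', 'I', 'triangle'] (min_width=17, slack=1)
Line 6: ['hospital', 'python'] (min_width=15, slack=3)
Line 7: ['cherry', 'tomato', 'low'] (min_width=17, slack=1)
Line 8: ['tree', 'stone'] (min_width=10, slack=8)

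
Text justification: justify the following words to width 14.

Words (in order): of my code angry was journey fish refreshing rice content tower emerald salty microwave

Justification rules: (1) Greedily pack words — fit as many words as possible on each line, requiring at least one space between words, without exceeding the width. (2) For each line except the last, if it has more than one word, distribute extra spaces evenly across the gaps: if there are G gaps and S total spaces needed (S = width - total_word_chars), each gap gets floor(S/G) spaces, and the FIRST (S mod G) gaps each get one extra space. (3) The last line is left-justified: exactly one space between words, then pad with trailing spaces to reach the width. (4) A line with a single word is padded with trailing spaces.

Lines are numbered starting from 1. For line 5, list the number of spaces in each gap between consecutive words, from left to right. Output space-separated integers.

Line 1: ['of', 'my', 'code'] (min_width=10, slack=4)
Line 2: ['angry', 'was'] (min_width=9, slack=5)
Line 3: ['journey', 'fish'] (min_width=12, slack=2)
Line 4: ['refreshing'] (min_width=10, slack=4)
Line 5: ['rice', 'content'] (min_width=12, slack=2)
Line 6: ['tower', 'emerald'] (min_width=13, slack=1)
Line 7: ['salty'] (min_width=5, slack=9)
Line 8: ['microwave'] (min_width=9, slack=5)

Answer: 3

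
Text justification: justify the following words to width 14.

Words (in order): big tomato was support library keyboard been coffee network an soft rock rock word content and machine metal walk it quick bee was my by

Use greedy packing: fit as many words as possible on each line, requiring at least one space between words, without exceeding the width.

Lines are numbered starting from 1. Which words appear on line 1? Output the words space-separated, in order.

Line 1: ['big', 'tomato', 'was'] (min_width=14, slack=0)
Line 2: ['support'] (min_width=7, slack=7)
Line 3: ['library'] (min_width=7, slack=7)
Line 4: ['keyboard', 'been'] (min_width=13, slack=1)
Line 5: ['coffee', 'network'] (min_width=14, slack=0)
Line 6: ['an', 'soft', 'rock'] (min_width=12, slack=2)
Line 7: ['rock', 'word'] (min_width=9, slack=5)
Line 8: ['content', 'and'] (min_width=11, slack=3)
Line 9: ['machine', 'metal'] (min_width=13, slack=1)
Line 10: ['walk', 'it', 'quick'] (min_width=13, slack=1)
Line 11: ['bee', 'was', 'my', 'by'] (min_width=13, slack=1)

Answer: big tomato was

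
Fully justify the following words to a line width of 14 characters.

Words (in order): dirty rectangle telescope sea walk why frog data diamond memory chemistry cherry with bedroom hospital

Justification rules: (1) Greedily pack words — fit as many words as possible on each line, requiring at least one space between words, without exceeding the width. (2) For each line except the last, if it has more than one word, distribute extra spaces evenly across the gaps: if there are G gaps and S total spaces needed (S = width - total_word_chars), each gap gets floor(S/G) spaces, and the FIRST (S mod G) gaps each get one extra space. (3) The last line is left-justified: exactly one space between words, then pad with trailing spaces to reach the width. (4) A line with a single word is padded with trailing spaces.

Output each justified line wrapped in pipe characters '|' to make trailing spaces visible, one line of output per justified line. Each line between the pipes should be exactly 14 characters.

Answer: |dirty         |
|rectangle     |
|telescope  sea|
|walk  why frog|
|data   diamond|
|memory        |
|chemistry     |
|cherry    with|
|bedroom       |
|hospital      |

Derivation:
Line 1: ['dirty'] (min_width=5, slack=9)
Line 2: ['rectangle'] (min_width=9, slack=5)
Line 3: ['telescope', 'sea'] (min_width=13, slack=1)
Line 4: ['walk', 'why', 'frog'] (min_width=13, slack=1)
Line 5: ['data', 'diamond'] (min_width=12, slack=2)
Line 6: ['memory'] (min_width=6, slack=8)
Line 7: ['chemistry'] (min_width=9, slack=5)
Line 8: ['cherry', 'with'] (min_width=11, slack=3)
Line 9: ['bedroom'] (min_width=7, slack=7)
Line 10: ['hospital'] (min_width=8, slack=6)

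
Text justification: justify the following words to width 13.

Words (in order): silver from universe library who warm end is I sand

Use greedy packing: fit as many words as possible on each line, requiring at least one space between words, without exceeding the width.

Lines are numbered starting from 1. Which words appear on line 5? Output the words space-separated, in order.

Answer: sand

Derivation:
Line 1: ['silver', 'from'] (min_width=11, slack=2)
Line 2: ['universe'] (min_width=8, slack=5)
Line 3: ['library', 'who'] (min_width=11, slack=2)
Line 4: ['warm', 'end', 'is', 'I'] (min_width=13, slack=0)
Line 5: ['sand'] (min_width=4, slack=9)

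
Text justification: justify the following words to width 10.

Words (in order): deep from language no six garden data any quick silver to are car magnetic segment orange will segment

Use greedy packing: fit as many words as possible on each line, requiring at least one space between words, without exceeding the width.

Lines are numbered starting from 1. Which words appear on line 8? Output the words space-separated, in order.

Line 1: ['deep', 'from'] (min_width=9, slack=1)
Line 2: ['language'] (min_width=8, slack=2)
Line 3: ['no', 'six'] (min_width=6, slack=4)
Line 4: ['garden'] (min_width=6, slack=4)
Line 5: ['data', 'any'] (min_width=8, slack=2)
Line 6: ['quick'] (min_width=5, slack=5)
Line 7: ['silver', 'to'] (min_width=9, slack=1)
Line 8: ['are', 'car'] (min_width=7, slack=3)
Line 9: ['magnetic'] (min_width=8, slack=2)
Line 10: ['segment'] (min_width=7, slack=3)
Line 11: ['orange'] (min_width=6, slack=4)
Line 12: ['will'] (min_width=4, slack=6)
Line 13: ['segment'] (min_width=7, slack=3)

Answer: are car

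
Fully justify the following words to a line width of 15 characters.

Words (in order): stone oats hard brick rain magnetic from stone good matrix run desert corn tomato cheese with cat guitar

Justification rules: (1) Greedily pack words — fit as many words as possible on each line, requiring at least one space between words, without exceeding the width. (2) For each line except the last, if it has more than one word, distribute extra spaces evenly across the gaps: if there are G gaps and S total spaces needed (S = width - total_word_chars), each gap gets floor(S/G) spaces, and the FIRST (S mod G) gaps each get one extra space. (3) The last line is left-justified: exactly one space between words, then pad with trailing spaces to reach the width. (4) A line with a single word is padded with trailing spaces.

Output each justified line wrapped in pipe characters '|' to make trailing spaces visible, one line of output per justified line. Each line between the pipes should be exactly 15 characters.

Answer: |stone oats hard|
|brick      rain|
|magnetic   from|
|stone      good|
|matrix      run|
|desert     corn|
|tomato   cheese|
|with cat guitar|

Derivation:
Line 1: ['stone', 'oats', 'hard'] (min_width=15, slack=0)
Line 2: ['brick', 'rain'] (min_width=10, slack=5)
Line 3: ['magnetic', 'from'] (min_width=13, slack=2)
Line 4: ['stone', 'good'] (min_width=10, slack=5)
Line 5: ['matrix', 'run'] (min_width=10, slack=5)
Line 6: ['desert', 'corn'] (min_width=11, slack=4)
Line 7: ['tomato', 'cheese'] (min_width=13, slack=2)
Line 8: ['with', 'cat', 'guitar'] (min_width=15, slack=0)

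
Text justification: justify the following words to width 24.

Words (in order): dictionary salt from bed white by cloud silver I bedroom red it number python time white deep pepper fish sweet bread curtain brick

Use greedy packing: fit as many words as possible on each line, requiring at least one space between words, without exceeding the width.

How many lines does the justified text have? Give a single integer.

Answer: 6

Derivation:
Line 1: ['dictionary', 'salt', 'from', 'bed'] (min_width=24, slack=0)
Line 2: ['white', 'by', 'cloud', 'silver', 'I'] (min_width=23, slack=1)
Line 3: ['bedroom', 'red', 'it', 'number'] (min_width=21, slack=3)
Line 4: ['python', 'time', 'white', 'deep'] (min_width=22, slack=2)
Line 5: ['pepper', 'fish', 'sweet', 'bread'] (min_width=23, slack=1)
Line 6: ['curtain', 'brick'] (min_width=13, slack=11)
Total lines: 6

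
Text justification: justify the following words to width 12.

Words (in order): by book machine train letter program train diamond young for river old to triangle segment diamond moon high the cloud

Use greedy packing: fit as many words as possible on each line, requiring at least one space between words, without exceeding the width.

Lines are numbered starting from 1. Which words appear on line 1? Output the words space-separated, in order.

Answer: by book

Derivation:
Line 1: ['by', 'book'] (min_width=7, slack=5)
Line 2: ['machine'] (min_width=7, slack=5)
Line 3: ['train', 'letter'] (min_width=12, slack=0)
Line 4: ['program'] (min_width=7, slack=5)
Line 5: ['train'] (min_width=5, slack=7)
Line 6: ['diamond'] (min_width=7, slack=5)
Line 7: ['young', 'for'] (min_width=9, slack=3)
Line 8: ['river', 'old', 'to'] (min_width=12, slack=0)
Line 9: ['triangle'] (min_width=8, slack=4)
Line 10: ['segment'] (min_width=7, slack=5)
Line 11: ['diamond', 'moon'] (min_width=12, slack=0)
Line 12: ['high', 'the'] (min_width=8, slack=4)
Line 13: ['cloud'] (min_width=5, slack=7)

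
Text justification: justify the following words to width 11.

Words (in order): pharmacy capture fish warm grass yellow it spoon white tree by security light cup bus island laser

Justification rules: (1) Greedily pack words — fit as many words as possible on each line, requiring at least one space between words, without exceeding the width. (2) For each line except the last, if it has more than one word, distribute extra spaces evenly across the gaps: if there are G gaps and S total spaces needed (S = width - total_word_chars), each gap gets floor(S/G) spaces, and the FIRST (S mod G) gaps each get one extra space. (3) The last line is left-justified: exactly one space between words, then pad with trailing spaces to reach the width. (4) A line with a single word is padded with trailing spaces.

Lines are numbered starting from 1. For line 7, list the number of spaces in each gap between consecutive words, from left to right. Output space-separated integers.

Line 1: ['pharmacy'] (min_width=8, slack=3)
Line 2: ['capture'] (min_width=7, slack=4)
Line 3: ['fish', 'warm'] (min_width=9, slack=2)
Line 4: ['grass'] (min_width=5, slack=6)
Line 5: ['yellow', 'it'] (min_width=9, slack=2)
Line 6: ['spoon', 'white'] (min_width=11, slack=0)
Line 7: ['tree', 'by'] (min_width=7, slack=4)
Line 8: ['security'] (min_width=8, slack=3)
Line 9: ['light', 'cup'] (min_width=9, slack=2)
Line 10: ['bus', 'island'] (min_width=10, slack=1)
Line 11: ['laser'] (min_width=5, slack=6)

Answer: 5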